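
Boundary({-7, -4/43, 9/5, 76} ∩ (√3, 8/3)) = {9/5}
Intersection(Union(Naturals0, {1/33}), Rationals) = Union({1/33}, Naturals0)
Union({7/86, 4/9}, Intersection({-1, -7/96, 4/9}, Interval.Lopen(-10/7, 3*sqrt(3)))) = {-1, -7/96, 7/86, 4/9}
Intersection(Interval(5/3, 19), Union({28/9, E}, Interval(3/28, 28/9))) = Interval(5/3, 28/9)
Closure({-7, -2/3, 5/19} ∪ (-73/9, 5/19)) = [-73/9, 5/19]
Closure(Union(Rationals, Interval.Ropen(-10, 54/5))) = Union(Interval(-oo, oo), Rationals)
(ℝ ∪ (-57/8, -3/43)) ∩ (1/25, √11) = (1/25, √11)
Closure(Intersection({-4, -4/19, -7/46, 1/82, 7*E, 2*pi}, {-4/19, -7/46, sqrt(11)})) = {-4/19, -7/46}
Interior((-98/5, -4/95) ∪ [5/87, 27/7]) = (-98/5, -4/95) ∪ (5/87, 27/7)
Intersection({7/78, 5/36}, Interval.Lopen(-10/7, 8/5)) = {7/78, 5/36}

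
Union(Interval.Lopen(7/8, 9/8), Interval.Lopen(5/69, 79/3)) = Interval.Lopen(5/69, 79/3)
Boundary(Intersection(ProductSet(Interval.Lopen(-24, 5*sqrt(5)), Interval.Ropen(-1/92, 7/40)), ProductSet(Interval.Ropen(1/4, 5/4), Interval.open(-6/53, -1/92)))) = EmptySet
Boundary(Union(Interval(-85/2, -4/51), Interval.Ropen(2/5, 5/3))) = {-85/2, -4/51, 2/5, 5/3}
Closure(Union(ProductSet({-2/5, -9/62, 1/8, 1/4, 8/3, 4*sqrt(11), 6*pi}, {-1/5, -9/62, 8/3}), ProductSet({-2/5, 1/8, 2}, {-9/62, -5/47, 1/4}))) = Union(ProductSet({-2/5, 1/8, 2}, {-9/62, -5/47, 1/4}), ProductSet({-2/5, -9/62, 1/8, 1/4, 8/3, 4*sqrt(11), 6*pi}, {-1/5, -9/62, 8/3}))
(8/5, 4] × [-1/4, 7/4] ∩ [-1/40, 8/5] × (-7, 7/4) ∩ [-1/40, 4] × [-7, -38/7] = ∅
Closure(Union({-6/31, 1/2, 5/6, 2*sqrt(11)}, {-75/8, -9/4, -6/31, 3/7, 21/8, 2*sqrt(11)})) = {-75/8, -9/4, -6/31, 3/7, 1/2, 5/6, 21/8, 2*sqrt(11)}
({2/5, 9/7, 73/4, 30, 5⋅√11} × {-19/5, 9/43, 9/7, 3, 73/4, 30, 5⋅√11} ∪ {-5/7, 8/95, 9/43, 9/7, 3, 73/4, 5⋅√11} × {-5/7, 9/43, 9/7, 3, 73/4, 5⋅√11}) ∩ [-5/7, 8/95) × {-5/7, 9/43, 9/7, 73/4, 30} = {-5/7} × {-5/7, 9/43, 9/7, 73/4}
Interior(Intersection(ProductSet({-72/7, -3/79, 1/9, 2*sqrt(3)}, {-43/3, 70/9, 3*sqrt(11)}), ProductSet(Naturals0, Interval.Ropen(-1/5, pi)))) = EmptySet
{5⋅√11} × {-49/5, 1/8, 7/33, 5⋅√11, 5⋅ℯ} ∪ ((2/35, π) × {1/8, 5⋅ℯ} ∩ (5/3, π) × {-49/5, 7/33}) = {5⋅√11} × {-49/5, 1/8, 7/33, 5⋅√11, 5⋅ℯ}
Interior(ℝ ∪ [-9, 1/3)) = (-∞, ∞)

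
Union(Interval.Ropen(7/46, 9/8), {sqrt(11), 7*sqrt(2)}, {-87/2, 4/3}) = Union({-87/2, 4/3, sqrt(11), 7*sqrt(2)}, Interval.Ropen(7/46, 9/8))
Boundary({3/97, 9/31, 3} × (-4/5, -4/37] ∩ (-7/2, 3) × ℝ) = {3/97, 9/31} × [-4/5, -4/37]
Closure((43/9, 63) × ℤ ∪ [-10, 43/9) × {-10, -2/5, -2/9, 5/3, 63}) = ([43/9, 63] × ℤ) ∪ ([-10, 43/9] × {-10, -2/5, -2/9, 5/3, 63})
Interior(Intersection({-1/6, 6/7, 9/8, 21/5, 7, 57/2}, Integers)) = EmptySet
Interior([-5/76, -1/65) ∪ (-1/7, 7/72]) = (-1/7, 7/72)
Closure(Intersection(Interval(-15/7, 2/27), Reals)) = Interval(-15/7, 2/27)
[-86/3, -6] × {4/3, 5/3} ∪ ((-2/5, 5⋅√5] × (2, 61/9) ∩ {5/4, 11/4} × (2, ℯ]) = ({5/4, 11/4} × (2, ℯ]) ∪ ([-86/3, -6] × {4/3, 5/3})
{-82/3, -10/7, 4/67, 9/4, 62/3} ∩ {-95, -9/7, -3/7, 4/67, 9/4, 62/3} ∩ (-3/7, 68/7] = {4/67, 9/4}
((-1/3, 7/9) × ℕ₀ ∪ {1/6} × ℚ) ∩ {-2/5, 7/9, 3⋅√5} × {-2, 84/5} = ∅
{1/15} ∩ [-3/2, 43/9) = {1/15}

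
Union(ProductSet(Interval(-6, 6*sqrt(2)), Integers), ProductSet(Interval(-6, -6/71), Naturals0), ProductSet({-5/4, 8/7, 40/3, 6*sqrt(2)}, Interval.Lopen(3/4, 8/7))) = Union(ProductSet({-5/4, 8/7, 40/3, 6*sqrt(2)}, Interval.Lopen(3/4, 8/7)), ProductSet(Interval(-6, 6*sqrt(2)), Integers))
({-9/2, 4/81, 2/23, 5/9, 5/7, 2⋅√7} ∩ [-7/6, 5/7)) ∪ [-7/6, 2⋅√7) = [-7/6, 2⋅√7)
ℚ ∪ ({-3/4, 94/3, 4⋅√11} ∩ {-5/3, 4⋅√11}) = ℚ ∪ {4⋅√11}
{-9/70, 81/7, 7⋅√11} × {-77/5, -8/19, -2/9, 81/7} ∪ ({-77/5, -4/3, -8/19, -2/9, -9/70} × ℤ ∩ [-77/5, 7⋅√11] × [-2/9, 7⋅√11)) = ({-77/5, -4/3, -8/19, -2/9, -9/70} × {0, 1, …, 23}) ∪ ({-9/70, 81/7, 7⋅√11} × {-77/5, -8/19, -2/9, 81/7})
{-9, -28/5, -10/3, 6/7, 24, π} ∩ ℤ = {-9, 24}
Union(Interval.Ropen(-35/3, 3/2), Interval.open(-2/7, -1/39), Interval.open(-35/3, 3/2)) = Interval.Ropen(-35/3, 3/2)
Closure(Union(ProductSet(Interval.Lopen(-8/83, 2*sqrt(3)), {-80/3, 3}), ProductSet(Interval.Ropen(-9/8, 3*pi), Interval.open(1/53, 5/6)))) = Union(ProductSet({-9/8, 3*pi}, Interval(1/53, 5/6)), ProductSet(Interval(-9/8, 3*pi), {1/53, 5/6}), ProductSet(Interval.Ropen(-9/8, 3*pi), Interval.open(1/53, 5/6)), ProductSet(Interval(-8/83, 2*sqrt(3)), {-80/3, 3}))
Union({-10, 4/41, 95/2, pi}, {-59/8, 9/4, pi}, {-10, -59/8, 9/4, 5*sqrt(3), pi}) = {-10, -59/8, 4/41, 9/4, 95/2, 5*sqrt(3), pi}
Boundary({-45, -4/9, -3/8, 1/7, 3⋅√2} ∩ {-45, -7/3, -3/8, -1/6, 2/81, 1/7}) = {-45, -3/8, 1/7}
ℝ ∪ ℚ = ℝ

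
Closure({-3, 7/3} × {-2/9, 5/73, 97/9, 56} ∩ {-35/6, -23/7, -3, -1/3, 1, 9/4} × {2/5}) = ∅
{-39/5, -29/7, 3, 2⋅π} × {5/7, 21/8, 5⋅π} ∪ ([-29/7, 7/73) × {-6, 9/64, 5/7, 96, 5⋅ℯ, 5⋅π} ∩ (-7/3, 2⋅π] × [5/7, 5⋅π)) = ((-7/3, 7/73) × {5/7, 5⋅ℯ}) ∪ ({-39/5, -29/7, 3, 2⋅π} × {5/7, 21/8, 5⋅π})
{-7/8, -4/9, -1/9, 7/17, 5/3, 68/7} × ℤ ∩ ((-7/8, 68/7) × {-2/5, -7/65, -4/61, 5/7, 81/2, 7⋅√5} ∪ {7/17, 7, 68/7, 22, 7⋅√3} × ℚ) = {7/17, 68/7} × ℤ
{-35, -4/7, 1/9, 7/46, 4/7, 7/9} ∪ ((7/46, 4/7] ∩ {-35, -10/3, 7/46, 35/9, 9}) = {-35, -4/7, 1/9, 7/46, 4/7, 7/9}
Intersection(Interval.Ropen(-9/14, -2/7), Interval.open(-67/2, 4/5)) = Interval.Ropen(-9/14, -2/7)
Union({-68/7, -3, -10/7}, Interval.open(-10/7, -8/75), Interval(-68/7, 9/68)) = Interval(-68/7, 9/68)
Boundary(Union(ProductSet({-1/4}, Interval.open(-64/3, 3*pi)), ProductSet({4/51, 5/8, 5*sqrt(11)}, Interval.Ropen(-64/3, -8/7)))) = Union(ProductSet({-1/4}, Interval(-64/3, 3*pi)), ProductSet({4/51, 5/8, 5*sqrt(11)}, Interval(-64/3, -8/7)))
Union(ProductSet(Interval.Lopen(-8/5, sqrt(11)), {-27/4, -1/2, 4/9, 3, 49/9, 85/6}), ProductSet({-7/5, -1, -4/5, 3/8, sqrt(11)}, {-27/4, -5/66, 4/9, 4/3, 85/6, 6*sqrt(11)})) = Union(ProductSet({-7/5, -1, -4/5, 3/8, sqrt(11)}, {-27/4, -5/66, 4/9, 4/3, 85/6, 6*sqrt(11)}), ProductSet(Interval.Lopen(-8/5, sqrt(11)), {-27/4, -1/2, 4/9, 3, 49/9, 85/6}))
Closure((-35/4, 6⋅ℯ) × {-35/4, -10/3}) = [-35/4, 6⋅ℯ] × {-35/4, -10/3}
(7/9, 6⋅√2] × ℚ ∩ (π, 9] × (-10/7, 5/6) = (π, 6⋅√2] × (ℚ ∩ (-10/7, 5/6))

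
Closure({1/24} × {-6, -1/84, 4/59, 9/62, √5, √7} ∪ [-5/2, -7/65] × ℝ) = ([-5/2, -7/65] × ℝ) ∪ ({1/24} × {-6, -1/84, 4/59, 9/62, √5, √7})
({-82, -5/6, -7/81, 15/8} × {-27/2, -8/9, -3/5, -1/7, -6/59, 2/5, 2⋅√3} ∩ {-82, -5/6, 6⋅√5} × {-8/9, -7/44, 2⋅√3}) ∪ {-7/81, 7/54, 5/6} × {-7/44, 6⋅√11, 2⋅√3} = ({-82, -5/6} × {-8/9, 2⋅√3}) ∪ ({-7/81, 7/54, 5/6} × {-7/44, 6⋅√11, 2⋅√3})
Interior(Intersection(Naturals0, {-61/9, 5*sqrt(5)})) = EmptySet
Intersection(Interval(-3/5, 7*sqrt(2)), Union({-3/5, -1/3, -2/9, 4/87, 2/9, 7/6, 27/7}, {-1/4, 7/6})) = {-3/5, -1/3, -1/4, -2/9, 4/87, 2/9, 7/6, 27/7}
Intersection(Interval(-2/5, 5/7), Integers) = Range(0, 1, 1)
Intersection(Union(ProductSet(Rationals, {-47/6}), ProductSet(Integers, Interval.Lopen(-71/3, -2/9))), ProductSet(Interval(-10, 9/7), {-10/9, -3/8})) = ProductSet(Range(-10, 2, 1), {-10/9, -3/8})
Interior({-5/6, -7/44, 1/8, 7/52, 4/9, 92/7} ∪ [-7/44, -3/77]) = (-7/44, -3/77)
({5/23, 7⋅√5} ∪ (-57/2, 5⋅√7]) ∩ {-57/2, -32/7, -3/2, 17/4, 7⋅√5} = {-32/7, -3/2, 17/4, 7⋅√5}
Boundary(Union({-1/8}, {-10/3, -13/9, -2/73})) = {-10/3, -13/9, -1/8, -2/73}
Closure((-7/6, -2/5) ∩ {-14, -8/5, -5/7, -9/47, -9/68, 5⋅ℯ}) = {-5/7}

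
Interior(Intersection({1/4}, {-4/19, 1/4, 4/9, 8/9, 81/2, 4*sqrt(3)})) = EmptySet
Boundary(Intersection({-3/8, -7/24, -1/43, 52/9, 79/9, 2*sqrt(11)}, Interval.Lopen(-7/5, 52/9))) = {-3/8, -7/24, -1/43, 52/9}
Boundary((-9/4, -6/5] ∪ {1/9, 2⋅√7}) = {-9/4, -6/5, 1/9, 2⋅√7}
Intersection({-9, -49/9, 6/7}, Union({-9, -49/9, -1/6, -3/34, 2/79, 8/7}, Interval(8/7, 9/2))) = {-9, -49/9}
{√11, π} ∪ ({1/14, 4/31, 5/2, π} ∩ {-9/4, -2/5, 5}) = {√11, π}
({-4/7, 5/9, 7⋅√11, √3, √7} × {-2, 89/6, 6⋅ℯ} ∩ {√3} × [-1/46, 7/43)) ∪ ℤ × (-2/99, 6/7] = ℤ × (-2/99, 6/7]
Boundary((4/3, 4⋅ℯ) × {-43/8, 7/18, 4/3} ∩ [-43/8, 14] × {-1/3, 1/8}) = ∅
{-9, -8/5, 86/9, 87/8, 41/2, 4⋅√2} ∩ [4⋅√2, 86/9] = {86/9, 4⋅√2}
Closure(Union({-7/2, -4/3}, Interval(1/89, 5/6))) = Union({-7/2, -4/3}, Interval(1/89, 5/6))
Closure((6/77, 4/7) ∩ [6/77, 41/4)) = [6/77, 4/7]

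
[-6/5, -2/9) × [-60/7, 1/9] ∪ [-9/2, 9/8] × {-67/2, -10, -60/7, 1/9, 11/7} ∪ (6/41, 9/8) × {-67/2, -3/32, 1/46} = ((6/41, 9/8) × {-67/2, -3/32, 1/46}) ∪ ([-6/5, -2/9) × [-60/7, 1/9]) ∪ ([-9/2, 9/8] × {-67/2, -10, -60/7, 1/9, 11/7})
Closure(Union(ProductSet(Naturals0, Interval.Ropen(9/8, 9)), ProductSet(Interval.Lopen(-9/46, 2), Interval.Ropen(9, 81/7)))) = Union(ProductSet({-9/46, 2}, Interval(9, 81/7)), ProductSet(Interval(-9/46, 2), {9, 81/7}), ProductSet(Interval.Lopen(-9/46, 2), Interval.Ropen(9, 81/7)), ProductSet(Naturals0, Interval(9/8, 9)))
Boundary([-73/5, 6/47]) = {-73/5, 6/47}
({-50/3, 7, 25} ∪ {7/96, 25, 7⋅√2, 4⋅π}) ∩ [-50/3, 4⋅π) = {-50/3, 7/96, 7, 7⋅√2}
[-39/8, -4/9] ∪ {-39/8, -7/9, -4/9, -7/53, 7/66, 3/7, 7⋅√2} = [-39/8, -4/9] ∪ {-7/53, 7/66, 3/7, 7⋅√2}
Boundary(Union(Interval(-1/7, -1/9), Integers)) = Union(Complement(Integers, Interval.open(-1/7, -1/9)), {-1/7, -1/9})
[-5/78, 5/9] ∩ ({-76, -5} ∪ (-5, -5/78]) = {-5/78}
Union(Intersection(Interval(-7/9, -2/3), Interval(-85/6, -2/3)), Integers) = Union(Integers, Interval(-7/9, -2/3))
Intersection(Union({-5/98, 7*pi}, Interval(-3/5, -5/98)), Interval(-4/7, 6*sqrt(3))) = Interval(-4/7, -5/98)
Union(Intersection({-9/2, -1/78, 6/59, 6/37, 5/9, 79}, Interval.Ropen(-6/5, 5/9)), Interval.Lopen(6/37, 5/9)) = Union({-1/78, 6/59}, Interval(6/37, 5/9))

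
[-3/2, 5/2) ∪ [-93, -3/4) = [-93, 5/2)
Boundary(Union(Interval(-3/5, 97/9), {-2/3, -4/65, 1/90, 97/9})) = {-2/3, -3/5, 97/9}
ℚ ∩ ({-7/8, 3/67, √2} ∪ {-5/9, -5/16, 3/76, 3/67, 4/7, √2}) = {-7/8, -5/9, -5/16, 3/76, 3/67, 4/7}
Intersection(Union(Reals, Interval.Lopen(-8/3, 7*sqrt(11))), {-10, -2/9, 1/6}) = {-10, -2/9, 1/6}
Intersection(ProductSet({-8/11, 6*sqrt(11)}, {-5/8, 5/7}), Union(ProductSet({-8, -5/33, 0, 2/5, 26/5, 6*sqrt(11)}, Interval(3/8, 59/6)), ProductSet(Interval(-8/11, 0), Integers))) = ProductSet({6*sqrt(11)}, {5/7})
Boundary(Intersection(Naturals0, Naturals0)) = Naturals0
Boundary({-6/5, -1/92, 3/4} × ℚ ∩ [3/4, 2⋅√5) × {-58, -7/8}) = {3/4} × {-58, -7/8}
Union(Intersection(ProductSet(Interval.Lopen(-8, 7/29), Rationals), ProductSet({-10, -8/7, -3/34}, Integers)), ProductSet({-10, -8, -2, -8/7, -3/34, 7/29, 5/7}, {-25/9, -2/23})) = Union(ProductSet({-8/7, -3/34}, Integers), ProductSet({-10, -8, -2, -8/7, -3/34, 7/29, 5/7}, {-25/9, -2/23}))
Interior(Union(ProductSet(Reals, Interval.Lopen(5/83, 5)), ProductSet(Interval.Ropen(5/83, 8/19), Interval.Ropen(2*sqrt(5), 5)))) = ProductSet(Reals, Interval.open(5/83, 5))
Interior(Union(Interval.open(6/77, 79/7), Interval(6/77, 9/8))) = Interval.open(6/77, 79/7)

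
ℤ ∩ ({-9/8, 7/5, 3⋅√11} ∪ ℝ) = ℤ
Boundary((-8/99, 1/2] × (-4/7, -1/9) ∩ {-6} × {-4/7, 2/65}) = ∅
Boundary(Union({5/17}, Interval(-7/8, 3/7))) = {-7/8, 3/7}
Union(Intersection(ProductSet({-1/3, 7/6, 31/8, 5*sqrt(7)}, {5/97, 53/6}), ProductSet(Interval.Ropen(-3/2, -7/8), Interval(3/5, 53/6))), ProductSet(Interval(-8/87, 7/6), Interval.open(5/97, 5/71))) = ProductSet(Interval(-8/87, 7/6), Interval.open(5/97, 5/71))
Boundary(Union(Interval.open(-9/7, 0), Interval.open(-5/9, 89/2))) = {-9/7, 89/2}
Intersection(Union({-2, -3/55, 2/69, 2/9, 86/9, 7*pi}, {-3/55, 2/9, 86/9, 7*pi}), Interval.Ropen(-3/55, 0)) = {-3/55}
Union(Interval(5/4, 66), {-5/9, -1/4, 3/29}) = Union({-5/9, -1/4, 3/29}, Interval(5/4, 66))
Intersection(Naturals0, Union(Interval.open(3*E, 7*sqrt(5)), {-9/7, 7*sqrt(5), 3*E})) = Range(9, 16, 1)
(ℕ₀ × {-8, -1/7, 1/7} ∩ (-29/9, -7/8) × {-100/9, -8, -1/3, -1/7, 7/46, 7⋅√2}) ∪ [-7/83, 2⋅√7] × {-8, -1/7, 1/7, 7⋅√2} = [-7/83, 2⋅√7] × {-8, -1/7, 1/7, 7⋅√2}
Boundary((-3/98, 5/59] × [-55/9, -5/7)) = ({-3/98, 5/59} × [-55/9, -5/7]) ∪ ([-3/98, 5/59] × {-55/9, -5/7})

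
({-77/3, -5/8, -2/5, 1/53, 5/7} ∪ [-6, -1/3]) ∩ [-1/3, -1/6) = {-1/3}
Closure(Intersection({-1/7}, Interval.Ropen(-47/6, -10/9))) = EmptySet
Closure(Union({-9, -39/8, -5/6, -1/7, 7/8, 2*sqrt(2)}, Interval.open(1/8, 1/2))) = Union({-9, -39/8, -5/6, -1/7, 7/8, 2*sqrt(2)}, Interval(1/8, 1/2))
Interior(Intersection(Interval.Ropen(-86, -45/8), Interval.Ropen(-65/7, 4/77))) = Interval.open(-65/7, -45/8)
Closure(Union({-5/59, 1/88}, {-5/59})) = {-5/59, 1/88}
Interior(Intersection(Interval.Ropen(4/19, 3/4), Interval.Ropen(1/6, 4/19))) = EmptySet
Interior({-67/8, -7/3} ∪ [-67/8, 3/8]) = (-67/8, 3/8)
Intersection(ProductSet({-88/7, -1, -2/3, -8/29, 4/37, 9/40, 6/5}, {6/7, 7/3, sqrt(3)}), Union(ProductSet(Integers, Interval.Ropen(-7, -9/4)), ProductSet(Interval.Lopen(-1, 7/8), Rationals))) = ProductSet({-2/3, -8/29, 4/37, 9/40}, {6/7, 7/3})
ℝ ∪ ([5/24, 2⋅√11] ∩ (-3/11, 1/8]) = ℝ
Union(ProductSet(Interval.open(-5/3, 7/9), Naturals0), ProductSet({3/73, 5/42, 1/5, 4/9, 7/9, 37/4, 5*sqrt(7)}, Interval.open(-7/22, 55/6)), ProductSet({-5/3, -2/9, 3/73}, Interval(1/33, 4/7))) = Union(ProductSet({-5/3, -2/9, 3/73}, Interval(1/33, 4/7)), ProductSet({3/73, 5/42, 1/5, 4/9, 7/9, 37/4, 5*sqrt(7)}, Interval.open(-7/22, 55/6)), ProductSet(Interval.open(-5/3, 7/9), Naturals0))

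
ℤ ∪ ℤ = ℤ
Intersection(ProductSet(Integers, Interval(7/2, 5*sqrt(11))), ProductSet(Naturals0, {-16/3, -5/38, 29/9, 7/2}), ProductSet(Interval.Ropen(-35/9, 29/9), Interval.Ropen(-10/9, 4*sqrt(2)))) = ProductSet(Range(0, 4, 1), {7/2})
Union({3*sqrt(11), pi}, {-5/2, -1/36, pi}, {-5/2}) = {-5/2, -1/36, 3*sqrt(11), pi}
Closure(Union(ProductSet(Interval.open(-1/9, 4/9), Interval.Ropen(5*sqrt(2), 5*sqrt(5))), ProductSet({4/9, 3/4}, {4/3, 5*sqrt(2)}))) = Union(ProductSet({-1/9, 4/9}, Interval(5*sqrt(2), 5*sqrt(5))), ProductSet({4/9, 3/4}, {4/3, 5*sqrt(2)}), ProductSet(Interval(-1/9, 4/9), {5*sqrt(2), 5*sqrt(5)}), ProductSet(Interval.open(-1/9, 4/9), Interval.Ropen(5*sqrt(2), 5*sqrt(5))))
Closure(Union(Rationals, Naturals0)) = Reals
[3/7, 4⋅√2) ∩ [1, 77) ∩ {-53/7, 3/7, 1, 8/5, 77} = {1, 8/5}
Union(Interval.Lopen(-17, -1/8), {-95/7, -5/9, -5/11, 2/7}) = Union({2/7}, Interval.Lopen(-17, -1/8))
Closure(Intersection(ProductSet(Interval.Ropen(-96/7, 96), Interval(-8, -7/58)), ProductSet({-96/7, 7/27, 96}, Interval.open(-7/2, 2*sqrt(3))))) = ProductSet({-96/7, 7/27}, Interval(-7/2, -7/58))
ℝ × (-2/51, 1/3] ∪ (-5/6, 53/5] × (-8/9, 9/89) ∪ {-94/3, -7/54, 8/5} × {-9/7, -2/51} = (ℝ × (-2/51, 1/3]) ∪ ({-94/3, -7/54, 8/5} × {-9/7, -2/51}) ∪ ((-5/6, 53/5] × (-8/9, 9/89))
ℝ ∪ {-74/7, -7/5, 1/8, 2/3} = ℝ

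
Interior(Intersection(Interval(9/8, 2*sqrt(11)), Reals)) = Interval.open(9/8, 2*sqrt(11))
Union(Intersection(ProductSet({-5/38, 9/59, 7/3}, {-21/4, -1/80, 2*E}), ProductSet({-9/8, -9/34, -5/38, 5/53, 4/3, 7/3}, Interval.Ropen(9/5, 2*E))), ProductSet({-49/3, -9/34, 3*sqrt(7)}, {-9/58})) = ProductSet({-49/3, -9/34, 3*sqrt(7)}, {-9/58})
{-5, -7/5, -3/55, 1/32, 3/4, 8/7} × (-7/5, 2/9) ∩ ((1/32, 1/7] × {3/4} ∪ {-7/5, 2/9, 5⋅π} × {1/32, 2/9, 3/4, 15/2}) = {-7/5} × {1/32}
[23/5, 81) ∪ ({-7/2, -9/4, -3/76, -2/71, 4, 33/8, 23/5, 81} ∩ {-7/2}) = {-7/2} ∪ [23/5, 81)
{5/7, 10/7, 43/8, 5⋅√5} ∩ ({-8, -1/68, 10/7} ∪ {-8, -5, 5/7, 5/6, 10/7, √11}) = {5/7, 10/7}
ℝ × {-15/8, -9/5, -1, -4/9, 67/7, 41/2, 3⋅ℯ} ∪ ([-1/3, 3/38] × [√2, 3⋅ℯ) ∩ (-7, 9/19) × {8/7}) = ℝ × {-15/8, -9/5, -1, -4/9, 67/7, 41/2, 3⋅ℯ}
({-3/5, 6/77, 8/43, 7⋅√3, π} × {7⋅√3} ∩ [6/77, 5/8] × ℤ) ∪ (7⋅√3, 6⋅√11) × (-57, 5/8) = (7⋅√3, 6⋅√11) × (-57, 5/8)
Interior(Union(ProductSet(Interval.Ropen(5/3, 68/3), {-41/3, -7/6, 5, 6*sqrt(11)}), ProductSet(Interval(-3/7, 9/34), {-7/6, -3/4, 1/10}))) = EmptySet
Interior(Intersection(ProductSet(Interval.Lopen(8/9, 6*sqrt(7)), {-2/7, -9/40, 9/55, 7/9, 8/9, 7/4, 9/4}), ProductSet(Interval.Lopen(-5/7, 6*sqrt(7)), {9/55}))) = EmptySet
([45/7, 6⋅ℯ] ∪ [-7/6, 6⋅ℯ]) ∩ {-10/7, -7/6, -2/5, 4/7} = {-7/6, -2/5, 4/7}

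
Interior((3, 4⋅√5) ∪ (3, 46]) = (3, 46)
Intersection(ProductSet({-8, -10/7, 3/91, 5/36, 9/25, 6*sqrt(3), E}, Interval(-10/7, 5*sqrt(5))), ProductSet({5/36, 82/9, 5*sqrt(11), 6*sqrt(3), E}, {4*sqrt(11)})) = EmptySet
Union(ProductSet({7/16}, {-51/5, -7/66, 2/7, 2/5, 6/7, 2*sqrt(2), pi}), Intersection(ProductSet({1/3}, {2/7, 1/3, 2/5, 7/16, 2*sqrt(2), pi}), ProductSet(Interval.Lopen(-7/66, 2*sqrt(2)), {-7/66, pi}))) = Union(ProductSet({1/3}, {pi}), ProductSet({7/16}, {-51/5, -7/66, 2/7, 2/5, 6/7, 2*sqrt(2), pi}))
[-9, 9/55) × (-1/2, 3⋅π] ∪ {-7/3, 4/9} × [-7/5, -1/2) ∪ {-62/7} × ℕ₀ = ({-62/7} × ℕ₀) ∪ ({-7/3, 4/9} × [-7/5, -1/2)) ∪ ([-9, 9/55) × (-1/2, 3⋅π])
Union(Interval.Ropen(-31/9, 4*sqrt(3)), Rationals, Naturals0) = Union(Interval.Ropen(-31/9, 4*sqrt(3)), Rationals)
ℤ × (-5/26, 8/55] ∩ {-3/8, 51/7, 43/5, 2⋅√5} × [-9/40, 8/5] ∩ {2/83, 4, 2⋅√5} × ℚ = ∅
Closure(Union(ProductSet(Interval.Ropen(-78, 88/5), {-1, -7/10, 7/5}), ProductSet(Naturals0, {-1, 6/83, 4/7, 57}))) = Union(ProductSet(Interval(-78, 88/5), {-1, -7/10, 7/5}), ProductSet(Naturals0, {-1, 6/83, 4/7, 57}))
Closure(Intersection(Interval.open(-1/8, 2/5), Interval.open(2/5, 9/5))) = EmptySet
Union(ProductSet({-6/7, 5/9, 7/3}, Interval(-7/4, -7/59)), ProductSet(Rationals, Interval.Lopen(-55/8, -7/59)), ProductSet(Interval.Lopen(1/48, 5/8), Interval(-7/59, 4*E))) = Union(ProductSet(Interval.Lopen(1/48, 5/8), Interval(-7/59, 4*E)), ProductSet(Rationals, Interval.Lopen(-55/8, -7/59)))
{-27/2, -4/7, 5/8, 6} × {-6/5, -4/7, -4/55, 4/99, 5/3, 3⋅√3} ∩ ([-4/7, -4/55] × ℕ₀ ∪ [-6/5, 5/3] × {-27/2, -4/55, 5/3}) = {-4/7, 5/8} × {-4/55, 5/3}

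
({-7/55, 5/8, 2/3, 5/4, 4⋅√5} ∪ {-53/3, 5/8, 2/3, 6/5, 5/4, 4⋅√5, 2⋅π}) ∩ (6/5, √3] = {5/4}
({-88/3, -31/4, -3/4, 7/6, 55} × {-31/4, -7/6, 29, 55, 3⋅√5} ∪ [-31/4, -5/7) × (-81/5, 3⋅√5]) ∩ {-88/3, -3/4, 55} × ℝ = ({-3/4} × (-81/5, 3⋅√5]) ∪ ({-88/3, -3/4, 55} × {-31/4, -7/6, 29, 55, 3⋅√5})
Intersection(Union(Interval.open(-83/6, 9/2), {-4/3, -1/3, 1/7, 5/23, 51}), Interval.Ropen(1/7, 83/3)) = Interval.Ropen(1/7, 9/2)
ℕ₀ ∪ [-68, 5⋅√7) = [-68, 5⋅√7) ∪ ℕ₀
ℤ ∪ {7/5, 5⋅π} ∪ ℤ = ℤ ∪ {7/5, 5⋅π}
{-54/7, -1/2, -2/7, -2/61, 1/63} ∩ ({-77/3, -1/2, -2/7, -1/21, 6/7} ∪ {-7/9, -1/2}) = {-1/2, -2/7}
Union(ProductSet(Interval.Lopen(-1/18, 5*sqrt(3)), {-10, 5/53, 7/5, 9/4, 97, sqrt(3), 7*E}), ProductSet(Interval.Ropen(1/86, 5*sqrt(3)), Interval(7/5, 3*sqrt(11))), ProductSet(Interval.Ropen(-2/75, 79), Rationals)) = Union(ProductSet(Interval.Lopen(-1/18, 5*sqrt(3)), {-10, 5/53, 7/5, 9/4, 97, sqrt(3), 7*E}), ProductSet(Interval.Ropen(-2/75, 79), Rationals), ProductSet(Interval.Ropen(1/86, 5*sqrt(3)), Interval(7/5, 3*sqrt(11))))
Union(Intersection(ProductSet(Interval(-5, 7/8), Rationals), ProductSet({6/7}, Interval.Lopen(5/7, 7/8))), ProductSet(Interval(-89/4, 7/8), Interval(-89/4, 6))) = ProductSet(Interval(-89/4, 7/8), Interval(-89/4, 6))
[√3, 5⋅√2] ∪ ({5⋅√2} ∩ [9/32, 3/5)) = [√3, 5⋅√2]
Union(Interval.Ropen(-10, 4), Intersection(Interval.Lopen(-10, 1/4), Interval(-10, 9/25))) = Interval.Ropen(-10, 4)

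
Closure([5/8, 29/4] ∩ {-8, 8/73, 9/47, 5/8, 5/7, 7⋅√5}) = {5/8, 5/7}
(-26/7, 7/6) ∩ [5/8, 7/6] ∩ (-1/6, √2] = [5/8, 7/6)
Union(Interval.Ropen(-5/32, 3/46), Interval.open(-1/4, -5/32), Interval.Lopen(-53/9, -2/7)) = Union(Interval.Lopen(-53/9, -2/7), Interval.open(-1/4, 3/46))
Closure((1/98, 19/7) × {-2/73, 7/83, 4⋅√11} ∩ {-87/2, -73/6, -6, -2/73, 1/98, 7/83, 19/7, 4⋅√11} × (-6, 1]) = {7/83} × {-2/73, 7/83}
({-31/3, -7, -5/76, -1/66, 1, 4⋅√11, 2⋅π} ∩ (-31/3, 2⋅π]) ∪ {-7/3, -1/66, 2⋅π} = {-7, -7/3, -5/76, -1/66, 1, 2⋅π}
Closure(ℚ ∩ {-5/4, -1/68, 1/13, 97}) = {-5/4, -1/68, 1/13, 97}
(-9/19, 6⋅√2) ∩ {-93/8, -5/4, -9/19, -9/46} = {-9/46}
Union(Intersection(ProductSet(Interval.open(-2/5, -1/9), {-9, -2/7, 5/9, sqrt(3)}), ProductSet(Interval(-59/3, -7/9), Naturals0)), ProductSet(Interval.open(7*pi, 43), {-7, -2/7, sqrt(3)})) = ProductSet(Interval.open(7*pi, 43), {-7, -2/7, sqrt(3)})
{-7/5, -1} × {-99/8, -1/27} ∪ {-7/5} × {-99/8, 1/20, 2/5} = ({-7/5} × {-99/8, 1/20, 2/5}) ∪ ({-7/5, -1} × {-99/8, -1/27})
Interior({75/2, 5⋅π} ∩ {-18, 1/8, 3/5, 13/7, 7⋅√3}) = ∅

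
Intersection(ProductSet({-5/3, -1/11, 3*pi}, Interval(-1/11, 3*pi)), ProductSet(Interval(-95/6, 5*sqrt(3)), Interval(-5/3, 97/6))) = ProductSet({-5/3, -1/11}, Interval(-1/11, 3*pi))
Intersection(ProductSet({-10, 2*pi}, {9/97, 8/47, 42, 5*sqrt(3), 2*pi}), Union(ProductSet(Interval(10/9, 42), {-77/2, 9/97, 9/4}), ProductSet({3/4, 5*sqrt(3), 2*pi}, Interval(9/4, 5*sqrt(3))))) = ProductSet({2*pi}, {9/97, 5*sqrt(3), 2*pi})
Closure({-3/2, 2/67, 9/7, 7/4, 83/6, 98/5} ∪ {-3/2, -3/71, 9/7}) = {-3/2, -3/71, 2/67, 9/7, 7/4, 83/6, 98/5}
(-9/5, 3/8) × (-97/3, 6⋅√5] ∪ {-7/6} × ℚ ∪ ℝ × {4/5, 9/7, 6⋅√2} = ({-7/6} × ℚ) ∪ (ℝ × {4/5, 9/7, 6⋅√2}) ∪ ((-9/5, 3/8) × (-97/3, 6⋅√5])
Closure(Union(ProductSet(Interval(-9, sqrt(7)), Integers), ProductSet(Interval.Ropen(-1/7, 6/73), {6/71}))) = Union(ProductSet(Interval(-9, sqrt(7)), Integers), ProductSet(Interval(-1/7, 6/73), {6/71}))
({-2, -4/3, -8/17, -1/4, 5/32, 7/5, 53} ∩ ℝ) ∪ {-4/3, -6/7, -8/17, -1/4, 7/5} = {-2, -4/3, -6/7, -8/17, -1/4, 5/32, 7/5, 53}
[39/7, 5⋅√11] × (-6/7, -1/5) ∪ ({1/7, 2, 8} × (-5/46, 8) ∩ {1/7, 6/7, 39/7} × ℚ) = ({1/7} × (ℚ ∩ (-5/46, 8))) ∪ ([39/7, 5⋅√11] × (-6/7, -1/5))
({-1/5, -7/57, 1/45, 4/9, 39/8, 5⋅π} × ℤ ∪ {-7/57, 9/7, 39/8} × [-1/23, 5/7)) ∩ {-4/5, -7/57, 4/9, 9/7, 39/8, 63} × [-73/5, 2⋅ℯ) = ({-7/57, 4/9, 39/8} × {-14, -13, …, 5}) ∪ ({-7/57, 9/7, 39/8} × [-1/23, 5/7))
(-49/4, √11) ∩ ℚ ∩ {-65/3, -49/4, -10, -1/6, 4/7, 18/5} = {-10, -1/6, 4/7}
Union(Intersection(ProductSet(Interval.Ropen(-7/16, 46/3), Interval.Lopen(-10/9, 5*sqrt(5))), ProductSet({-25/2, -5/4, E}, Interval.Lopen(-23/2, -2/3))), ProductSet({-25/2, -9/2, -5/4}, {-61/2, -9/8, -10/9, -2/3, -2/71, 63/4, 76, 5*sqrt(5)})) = Union(ProductSet({E}, Interval.Lopen(-10/9, -2/3)), ProductSet({-25/2, -9/2, -5/4}, {-61/2, -9/8, -10/9, -2/3, -2/71, 63/4, 76, 5*sqrt(5)}))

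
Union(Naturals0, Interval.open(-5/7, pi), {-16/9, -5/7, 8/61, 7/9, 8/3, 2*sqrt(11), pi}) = Union({-16/9, 2*sqrt(11)}, Interval(-5/7, pi), Naturals0)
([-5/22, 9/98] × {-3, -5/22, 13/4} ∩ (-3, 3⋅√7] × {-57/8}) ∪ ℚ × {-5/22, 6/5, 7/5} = ℚ × {-5/22, 6/5, 7/5}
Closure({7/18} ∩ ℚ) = {7/18}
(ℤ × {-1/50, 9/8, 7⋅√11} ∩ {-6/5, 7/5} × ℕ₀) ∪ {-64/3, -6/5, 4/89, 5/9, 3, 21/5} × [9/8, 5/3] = {-64/3, -6/5, 4/89, 5/9, 3, 21/5} × [9/8, 5/3]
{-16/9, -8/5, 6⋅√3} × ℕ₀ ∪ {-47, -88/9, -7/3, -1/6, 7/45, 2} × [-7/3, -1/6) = ({-16/9, -8/5, 6⋅√3} × ℕ₀) ∪ ({-47, -88/9, -7/3, -1/6, 7/45, 2} × [-7/3, -1/6))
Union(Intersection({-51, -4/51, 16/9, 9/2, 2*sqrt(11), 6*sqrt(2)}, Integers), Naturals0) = Union({-51}, Naturals0)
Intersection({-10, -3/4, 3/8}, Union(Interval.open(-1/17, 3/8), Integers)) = {-10}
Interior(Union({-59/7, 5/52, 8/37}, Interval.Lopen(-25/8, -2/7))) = Interval.open(-25/8, -2/7)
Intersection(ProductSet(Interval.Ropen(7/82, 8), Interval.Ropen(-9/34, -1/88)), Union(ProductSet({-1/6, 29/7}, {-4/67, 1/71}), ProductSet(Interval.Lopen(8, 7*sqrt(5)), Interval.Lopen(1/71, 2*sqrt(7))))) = ProductSet({29/7}, {-4/67})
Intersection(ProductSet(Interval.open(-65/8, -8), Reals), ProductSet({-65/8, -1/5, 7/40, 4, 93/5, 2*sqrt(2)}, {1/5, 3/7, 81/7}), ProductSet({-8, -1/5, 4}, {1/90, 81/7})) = EmptySet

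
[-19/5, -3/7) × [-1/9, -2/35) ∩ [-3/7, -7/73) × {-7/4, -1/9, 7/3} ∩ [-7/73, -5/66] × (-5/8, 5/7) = ∅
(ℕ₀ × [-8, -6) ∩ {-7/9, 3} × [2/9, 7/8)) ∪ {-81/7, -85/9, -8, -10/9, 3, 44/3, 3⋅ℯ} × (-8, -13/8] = {-81/7, -85/9, -8, -10/9, 3, 44/3, 3⋅ℯ} × (-8, -13/8]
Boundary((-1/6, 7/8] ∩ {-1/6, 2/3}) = {2/3}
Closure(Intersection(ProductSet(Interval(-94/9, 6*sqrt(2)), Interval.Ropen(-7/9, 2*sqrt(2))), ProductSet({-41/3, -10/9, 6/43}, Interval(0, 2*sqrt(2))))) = ProductSet({-10/9, 6/43}, Interval(0, 2*sqrt(2)))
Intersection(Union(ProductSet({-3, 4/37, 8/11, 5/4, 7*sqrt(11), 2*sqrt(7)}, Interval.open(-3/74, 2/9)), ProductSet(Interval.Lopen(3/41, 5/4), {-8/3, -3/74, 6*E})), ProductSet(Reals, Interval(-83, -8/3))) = ProductSet(Interval.Lopen(3/41, 5/4), {-8/3})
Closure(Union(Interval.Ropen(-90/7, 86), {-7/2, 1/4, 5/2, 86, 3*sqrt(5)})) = Interval(-90/7, 86)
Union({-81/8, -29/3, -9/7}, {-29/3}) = {-81/8, -29/3, -9/7}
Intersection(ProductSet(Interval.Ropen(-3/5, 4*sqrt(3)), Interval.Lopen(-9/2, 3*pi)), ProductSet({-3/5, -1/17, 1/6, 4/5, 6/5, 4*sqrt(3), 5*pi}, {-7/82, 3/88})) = ProductSet({-3/5, -1/17, 1/6, 4/5, 6/5}, {-7/82, 3/88})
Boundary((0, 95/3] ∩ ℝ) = {0, 95/3}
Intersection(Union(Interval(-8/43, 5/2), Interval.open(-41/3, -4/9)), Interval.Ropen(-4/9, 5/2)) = Interval.Ropen(-8/43, 5/2)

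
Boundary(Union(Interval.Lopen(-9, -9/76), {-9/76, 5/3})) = {-9, -9/76, 5/3}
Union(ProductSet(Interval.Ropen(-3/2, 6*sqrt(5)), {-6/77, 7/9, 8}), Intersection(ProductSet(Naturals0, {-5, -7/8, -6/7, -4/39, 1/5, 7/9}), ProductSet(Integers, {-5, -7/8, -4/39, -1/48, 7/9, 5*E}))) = Union(ProductSet(Interval.Ropen(-3/2, 6*sqrt(5)), {-6/77, 7/9, 8}), ProductSet(Naturals0, {-5, -7/8, -4/39, 7/9}))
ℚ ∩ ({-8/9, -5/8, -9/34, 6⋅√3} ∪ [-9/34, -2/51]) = {-8/9, -5/8} ∪ (ℚ ∩ [-9/34, -2/51])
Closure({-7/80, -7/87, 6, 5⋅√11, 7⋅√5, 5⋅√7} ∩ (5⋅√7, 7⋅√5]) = {7⋅√5}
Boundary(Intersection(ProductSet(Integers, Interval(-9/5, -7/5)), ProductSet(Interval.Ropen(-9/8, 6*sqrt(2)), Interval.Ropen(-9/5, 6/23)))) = ProductSet(Range(-1, 9, 1), Interval(-9/5, -7/5))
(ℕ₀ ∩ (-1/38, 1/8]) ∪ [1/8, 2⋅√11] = {0} ∪ [1/8, 2⋅√11]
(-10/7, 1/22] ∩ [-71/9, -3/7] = (-10/7, -3/7]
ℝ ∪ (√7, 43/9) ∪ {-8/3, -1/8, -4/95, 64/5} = (-∞, ∞)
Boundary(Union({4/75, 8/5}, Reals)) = EmptySet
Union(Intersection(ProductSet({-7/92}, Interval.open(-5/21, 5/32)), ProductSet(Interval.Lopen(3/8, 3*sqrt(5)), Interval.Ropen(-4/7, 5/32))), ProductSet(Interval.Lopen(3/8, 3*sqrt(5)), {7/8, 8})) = ProductSet(Interval.Lopen(3/8, 3*sqrt(5)), {7/8, 8})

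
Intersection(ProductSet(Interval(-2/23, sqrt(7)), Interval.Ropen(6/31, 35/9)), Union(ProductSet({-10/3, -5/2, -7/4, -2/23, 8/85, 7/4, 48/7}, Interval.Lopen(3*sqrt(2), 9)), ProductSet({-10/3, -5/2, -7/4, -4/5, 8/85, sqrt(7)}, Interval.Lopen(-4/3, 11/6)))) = ProductSet({8/85, sqrt(7)}, Interval(6/31, 11/6))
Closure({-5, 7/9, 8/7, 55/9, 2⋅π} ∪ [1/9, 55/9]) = {-5, 2⋅π} ∪ [1/9, 55/9]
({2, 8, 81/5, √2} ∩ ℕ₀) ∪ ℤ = ℤ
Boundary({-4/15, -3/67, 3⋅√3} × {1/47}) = {-4/15, -3/67, 3⋅√3} × {1/47}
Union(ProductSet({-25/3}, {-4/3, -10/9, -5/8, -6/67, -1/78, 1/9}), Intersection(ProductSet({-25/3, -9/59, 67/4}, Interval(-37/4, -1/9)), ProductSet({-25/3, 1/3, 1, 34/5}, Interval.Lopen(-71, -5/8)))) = ProductSet({-25/3}, Union({-6/67, -1/78, 1/9}, Interval(-37/4, -5/8)))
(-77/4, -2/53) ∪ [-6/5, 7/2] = (-77/4, 7/2]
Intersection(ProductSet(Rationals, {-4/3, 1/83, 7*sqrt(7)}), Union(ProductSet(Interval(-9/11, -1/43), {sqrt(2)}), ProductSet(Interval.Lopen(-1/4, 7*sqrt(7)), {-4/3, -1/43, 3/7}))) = ProductSet(Intersection(Interval.Lopen(-1/4, 7*sqrt(7)), Rationals), {-4/3})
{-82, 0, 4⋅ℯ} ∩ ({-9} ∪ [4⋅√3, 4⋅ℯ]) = {4⋅ℯ}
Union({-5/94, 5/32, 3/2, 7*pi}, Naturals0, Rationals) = Union({7*pi}, Rationals)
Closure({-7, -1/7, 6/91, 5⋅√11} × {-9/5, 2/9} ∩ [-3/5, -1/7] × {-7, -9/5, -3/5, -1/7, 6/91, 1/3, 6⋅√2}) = {-1/7} × {-9/5}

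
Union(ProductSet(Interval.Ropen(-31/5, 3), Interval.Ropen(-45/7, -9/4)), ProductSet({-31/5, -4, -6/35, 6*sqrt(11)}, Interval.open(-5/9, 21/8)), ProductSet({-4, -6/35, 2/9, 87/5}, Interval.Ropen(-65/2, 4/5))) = Union(ProductSet({-31/5, -4, -6/35, 6*sqrt(11)}, Interval.open(-5/9, 21/8)), ProductSet({-4, -6/35, 2/9, 87/5}, Interval.Ropen(-65/2, 4/5)), ProductSet(Interval.Ropen(-31/5, 3), Interval.Ropen(-45/7, -9/4)))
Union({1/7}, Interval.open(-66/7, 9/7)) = Interval.open(-66/7, 9/7)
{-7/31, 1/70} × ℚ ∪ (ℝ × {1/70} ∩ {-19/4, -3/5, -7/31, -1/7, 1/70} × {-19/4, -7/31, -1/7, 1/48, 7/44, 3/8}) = {-7/31, 1/70} × ℚ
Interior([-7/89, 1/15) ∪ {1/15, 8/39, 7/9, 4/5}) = (-7/89, 1/15)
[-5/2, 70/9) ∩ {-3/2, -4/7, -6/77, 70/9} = {-3/2, -4/7, -6/77}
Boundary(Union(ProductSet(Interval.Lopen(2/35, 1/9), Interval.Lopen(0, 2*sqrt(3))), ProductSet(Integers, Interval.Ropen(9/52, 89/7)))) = Union(ProductSet(Complement(Integers, Interval.open(2/35, 1/9)), Interval(9/52, 89/7)), ProductSet({2/35, 1/9}, Interval(0, 2*sqrt(3))), ProductSet(Integers, Interval(2*sqrt(3), 89/7)), ProductSet(Interval(2/35, 1/9), {0, 2*sqrt(3)}))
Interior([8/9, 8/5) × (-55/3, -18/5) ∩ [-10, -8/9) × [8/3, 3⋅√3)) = ∅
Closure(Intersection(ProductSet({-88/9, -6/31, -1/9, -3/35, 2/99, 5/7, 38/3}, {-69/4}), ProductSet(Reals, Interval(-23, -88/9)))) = ProductSet({-88/9, -6/31, -1/9, -3/35, 2/99, 5/7, 38/3}, {-69/4})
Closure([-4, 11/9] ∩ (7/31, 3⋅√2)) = [7/31, 11/9]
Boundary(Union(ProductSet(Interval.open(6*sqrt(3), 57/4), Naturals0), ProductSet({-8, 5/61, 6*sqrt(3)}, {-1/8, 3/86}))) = Union(ProductSet({-8, 5/61, 6*sqrt(3)}, {-1/8, 3/86}), ProductSet(Interval(6*sqrt(3), 57/4), Naturals0))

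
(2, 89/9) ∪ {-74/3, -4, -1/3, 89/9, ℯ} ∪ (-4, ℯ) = {-74/3} ∪ [-4, 89/9]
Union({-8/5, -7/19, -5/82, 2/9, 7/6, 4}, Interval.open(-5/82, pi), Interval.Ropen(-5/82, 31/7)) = Union({-8/5, -7/19}, Interval.Ropen(-5/82, 31/7))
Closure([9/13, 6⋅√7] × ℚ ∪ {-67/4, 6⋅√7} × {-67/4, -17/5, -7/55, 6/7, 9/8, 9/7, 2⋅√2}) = ([9/13, 6⋅√7] × ℝ) ∪ ({-67/4, 6⋅√7} × {-67/4, -17/5, -7/55, 6/7, 9/8, 9/7, 2⋅√2})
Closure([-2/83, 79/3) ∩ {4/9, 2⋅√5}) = {4/9, 2⋅√5}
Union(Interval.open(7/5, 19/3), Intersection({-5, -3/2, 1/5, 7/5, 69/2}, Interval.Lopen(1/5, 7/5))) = Interval.Ropen(7/5, 19/3)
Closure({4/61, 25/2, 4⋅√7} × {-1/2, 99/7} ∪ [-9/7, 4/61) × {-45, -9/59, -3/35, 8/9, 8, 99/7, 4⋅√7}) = ({4/61, 25/2, 4⋅√7} × {-1/2, 99/7}) ∪ ([-9/7, 4/61] × {-45, -9/59, -3/35, 8/9, 8, 99/7, 4⋅√7})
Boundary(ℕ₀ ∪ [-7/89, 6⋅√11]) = {-7/89, 6⋅√11} ∪ (ℕ₀ \ (-7/89, 6⋅√11))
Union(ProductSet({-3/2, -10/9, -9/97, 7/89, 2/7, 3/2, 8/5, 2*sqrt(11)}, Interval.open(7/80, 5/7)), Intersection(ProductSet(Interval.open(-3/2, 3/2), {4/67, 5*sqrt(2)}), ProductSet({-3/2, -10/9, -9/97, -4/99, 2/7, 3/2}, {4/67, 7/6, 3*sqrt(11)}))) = Union(ProductSet({-10/9, -9/97, -4/99, 2/7}, {4/67}), ProductSet({-3/2, -10/9, -9/97, 7/89, 2/7, 3/2, 8/5, 2*sqrt(11)}, Interval.open(7/80, 5/7)))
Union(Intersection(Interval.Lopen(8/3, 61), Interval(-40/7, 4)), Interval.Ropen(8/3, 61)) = Interval.Ropen(8/3, 61)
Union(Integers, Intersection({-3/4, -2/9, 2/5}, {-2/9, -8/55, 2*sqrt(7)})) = Union({-2/9}, Integers)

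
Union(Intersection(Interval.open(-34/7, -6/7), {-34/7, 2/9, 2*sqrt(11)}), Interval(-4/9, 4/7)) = Interval(-4/9, 4/7)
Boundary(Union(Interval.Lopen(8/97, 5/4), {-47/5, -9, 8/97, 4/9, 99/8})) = {-47/5, -9, 8/97, 5/4, 99/8}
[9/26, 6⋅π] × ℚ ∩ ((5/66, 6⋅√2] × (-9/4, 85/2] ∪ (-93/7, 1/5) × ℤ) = [9/26, 6⋅√2] × (ℚ ∩ (-9/4, 85/2])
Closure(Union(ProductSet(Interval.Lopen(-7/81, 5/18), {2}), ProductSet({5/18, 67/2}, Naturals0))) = Union(ProductSet({5/18, 67/2}, Naturals0), ProductSet(Interval(-7/81, 5/18), {2}))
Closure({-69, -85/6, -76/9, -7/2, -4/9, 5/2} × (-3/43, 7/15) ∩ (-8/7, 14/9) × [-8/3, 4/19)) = {-4/9} × [-3/43, 4/19]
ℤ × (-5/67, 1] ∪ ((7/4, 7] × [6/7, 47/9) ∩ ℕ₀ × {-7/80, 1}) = ℤ × (-5/67, 1]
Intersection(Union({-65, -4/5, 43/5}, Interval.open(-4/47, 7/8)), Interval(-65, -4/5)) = {-65, -4/5}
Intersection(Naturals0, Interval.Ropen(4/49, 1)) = EmptySet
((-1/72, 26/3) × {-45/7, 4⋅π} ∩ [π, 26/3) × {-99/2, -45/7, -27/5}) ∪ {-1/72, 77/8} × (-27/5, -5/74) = ([π, 26/3) × {-45/7}) ∪ ({-1/72, 77/8} × (-27/5, -5/74))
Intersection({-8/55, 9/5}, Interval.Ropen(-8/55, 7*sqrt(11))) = {-8/55, 9/5}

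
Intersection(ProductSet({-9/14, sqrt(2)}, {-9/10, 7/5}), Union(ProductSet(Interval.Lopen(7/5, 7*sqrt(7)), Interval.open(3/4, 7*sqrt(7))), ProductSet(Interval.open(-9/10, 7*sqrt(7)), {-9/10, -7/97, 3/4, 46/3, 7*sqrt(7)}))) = Union(ProductSet({sqrt(2)}, {7/5}), ProductSet({-9/14, sqrt(2)}, {-9/10}))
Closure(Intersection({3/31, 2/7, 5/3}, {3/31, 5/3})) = {3/31, 5/3}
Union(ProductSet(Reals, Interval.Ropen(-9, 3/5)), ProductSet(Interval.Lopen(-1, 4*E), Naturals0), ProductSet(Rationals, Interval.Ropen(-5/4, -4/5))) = Union(ProductSet(Interval.Lopen(-1, 4*E), Naturals0), ProductSet(Reals, Interval.Ropen(-9, 3/5)))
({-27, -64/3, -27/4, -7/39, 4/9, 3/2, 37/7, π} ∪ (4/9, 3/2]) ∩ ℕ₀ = {1}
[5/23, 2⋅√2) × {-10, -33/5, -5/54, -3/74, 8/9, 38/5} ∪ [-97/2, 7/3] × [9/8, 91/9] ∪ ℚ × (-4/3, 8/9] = (ℚ × (-4/3, 8/9]) ∪ ([-97/2, 7/3] × [9/8, 91/9]) ∪ ([5/23, 2⋅√2) × {-10, -33/5, -5/54, -3/74, 8/9, 38/5})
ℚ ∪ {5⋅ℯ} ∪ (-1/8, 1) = ℚ ∪ [-1/8, 1] ∪ {5⋅ℯ}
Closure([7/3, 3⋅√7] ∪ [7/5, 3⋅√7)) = [7/5, 3⋅√7]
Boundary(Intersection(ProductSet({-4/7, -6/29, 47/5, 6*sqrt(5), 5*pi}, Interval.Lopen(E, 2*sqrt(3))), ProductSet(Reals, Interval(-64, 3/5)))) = EmptySet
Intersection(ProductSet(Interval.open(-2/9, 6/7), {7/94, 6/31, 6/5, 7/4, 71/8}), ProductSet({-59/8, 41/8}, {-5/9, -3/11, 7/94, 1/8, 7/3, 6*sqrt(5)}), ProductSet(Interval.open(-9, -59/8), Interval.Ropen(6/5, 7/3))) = EmptySet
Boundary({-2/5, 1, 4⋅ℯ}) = {-2/5, 1, 4⋅ℯ}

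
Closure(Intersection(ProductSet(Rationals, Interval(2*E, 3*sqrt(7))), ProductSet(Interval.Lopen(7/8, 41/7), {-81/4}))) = EmptySet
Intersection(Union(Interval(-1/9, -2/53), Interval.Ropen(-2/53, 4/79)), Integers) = Range(0, 1, 1)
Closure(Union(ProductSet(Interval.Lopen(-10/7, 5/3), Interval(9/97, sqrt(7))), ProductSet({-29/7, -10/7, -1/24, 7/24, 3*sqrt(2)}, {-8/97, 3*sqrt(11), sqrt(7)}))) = Union(ProductSet({-29/7, -10/7, -1/24, 7/24, 3*sqrt(2)}, {-8/97, 3*sqrt(11), sqrt(7)}), ProductSet(Interval(-10/7, 5/3), Interval(9/97, sqrt(7))))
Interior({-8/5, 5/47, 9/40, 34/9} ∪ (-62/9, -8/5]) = (-62/9, -8/5)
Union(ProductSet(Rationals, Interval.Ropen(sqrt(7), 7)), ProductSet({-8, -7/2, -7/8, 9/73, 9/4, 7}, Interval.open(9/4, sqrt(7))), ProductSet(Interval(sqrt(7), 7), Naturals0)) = Union(ProductSet({-8, -7/2, -7/8, 9/73, 9/4, 7}, Interval.open(9/4, sqrt(7))), ProductSet(Interval(sqrt(7), 7), Naturals0), ProductSet(Rationals, Interval.Ropen(sqrt(7), 7)))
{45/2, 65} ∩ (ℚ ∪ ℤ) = {45/2, 65}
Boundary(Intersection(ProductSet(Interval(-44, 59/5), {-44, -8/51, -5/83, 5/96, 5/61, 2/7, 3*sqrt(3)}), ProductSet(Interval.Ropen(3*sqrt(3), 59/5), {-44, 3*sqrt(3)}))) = ProductSet(Interval(3*sqrt(3), 59/5), {-44, 3*sqrt(3)})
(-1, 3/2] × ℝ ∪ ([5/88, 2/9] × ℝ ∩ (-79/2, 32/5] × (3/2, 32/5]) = (-1, 3/2] × ℝ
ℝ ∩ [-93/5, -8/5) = [-93/5, -8/5)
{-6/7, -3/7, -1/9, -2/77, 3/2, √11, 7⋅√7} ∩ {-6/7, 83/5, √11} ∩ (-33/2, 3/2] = {-6/7}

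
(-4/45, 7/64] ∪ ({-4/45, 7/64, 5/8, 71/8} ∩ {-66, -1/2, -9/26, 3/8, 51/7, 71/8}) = (-4/45, 7/64] ∪ {71/8}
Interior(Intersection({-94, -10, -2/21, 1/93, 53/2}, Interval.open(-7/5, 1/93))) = EmptySet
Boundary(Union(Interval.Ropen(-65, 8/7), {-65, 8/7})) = {-65, 8/7}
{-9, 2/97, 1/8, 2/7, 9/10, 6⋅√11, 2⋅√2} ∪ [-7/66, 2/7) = {-9, 9/10, 6⋅√11, 2⋅√2} ∪ [-7/66, 2/7]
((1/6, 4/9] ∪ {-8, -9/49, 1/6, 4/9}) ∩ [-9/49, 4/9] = {-9/49} ∪ [1/6, 4/9]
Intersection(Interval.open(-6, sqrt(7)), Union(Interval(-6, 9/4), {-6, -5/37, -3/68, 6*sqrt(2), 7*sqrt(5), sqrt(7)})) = Interval.Lopen(-6, 9/4)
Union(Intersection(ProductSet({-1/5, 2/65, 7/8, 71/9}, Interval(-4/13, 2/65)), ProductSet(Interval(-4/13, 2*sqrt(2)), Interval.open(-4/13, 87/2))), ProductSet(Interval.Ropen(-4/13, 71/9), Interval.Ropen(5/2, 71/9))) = Union(ProductSet({-1/5, 2/65, 7/8}, Interval.Lopen(-4/13, 2/65)), ProductSet(Interval.Ropen(-4/13, 71/9), Interval.Ropen(5/2, 71/9)))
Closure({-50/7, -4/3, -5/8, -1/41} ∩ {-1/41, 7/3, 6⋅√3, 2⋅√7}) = {-1/41}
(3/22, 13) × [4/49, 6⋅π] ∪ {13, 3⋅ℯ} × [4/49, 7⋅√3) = ((3/22, 13) × [4/49, 6⋅π]) ∪ ({13, 3⋅ℯ} × [4/49, 7⋅√3))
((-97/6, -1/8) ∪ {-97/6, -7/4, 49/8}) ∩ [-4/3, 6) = [-4/3, -1/8)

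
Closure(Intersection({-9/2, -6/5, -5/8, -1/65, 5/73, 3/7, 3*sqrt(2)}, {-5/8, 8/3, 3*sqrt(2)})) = {-5/8, 3*sqrt(2)}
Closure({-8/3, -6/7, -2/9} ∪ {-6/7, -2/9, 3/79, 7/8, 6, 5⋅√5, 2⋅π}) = {-8/3, -6/7, -2/9, 3/79, 7/8, 6, 5⋅√5, 2⋅π}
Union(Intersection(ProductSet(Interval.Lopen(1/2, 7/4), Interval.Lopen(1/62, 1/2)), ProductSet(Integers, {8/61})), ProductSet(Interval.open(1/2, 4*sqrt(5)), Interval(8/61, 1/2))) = ProductSet(Interval.open(1/2, 4*sqrt(5)), Interval(8/61, 1/2))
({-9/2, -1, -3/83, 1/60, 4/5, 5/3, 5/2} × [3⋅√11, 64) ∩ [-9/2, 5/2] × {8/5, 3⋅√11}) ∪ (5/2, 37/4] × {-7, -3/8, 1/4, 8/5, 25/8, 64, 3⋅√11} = ({-9/2, -1, -3/83, 1/60, 4/5, 5/3, 5/2} × {3⋅√11}) ∪ ((5/2, 37/4] × {-7, -3/8, 1/4, 8/5, 25/8, 64, 3⋅√11})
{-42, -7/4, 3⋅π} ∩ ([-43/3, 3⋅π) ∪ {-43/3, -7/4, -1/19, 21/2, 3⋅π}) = {-7/4, 3⋅π}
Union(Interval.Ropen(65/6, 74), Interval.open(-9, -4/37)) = Union(Interval.open(-9, -4/37), Interval.Ropen(65/6, 74))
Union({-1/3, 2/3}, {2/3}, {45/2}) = {-1/3, 2/3, 45/2}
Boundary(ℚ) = ℝ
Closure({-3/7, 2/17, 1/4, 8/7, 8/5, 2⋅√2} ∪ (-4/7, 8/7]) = [-4/7, 8/7] ∪ {8/5, 2⋅√2}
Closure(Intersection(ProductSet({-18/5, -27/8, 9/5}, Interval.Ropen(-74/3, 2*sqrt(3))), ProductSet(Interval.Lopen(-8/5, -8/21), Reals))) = EmptySet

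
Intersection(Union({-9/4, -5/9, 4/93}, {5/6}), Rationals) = {-9/4, -5/9, 4/93, 5/6}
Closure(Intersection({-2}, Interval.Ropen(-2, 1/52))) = {-2}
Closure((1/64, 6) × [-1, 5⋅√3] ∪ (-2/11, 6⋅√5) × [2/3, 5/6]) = ([1/64, 6] × {-1, 5⋅√3}) ∪ ([-2/11, 6⋅√5] × [2/3, 5/6]) ∪ ((1/64, 6) × [-1, 5⋅√3]) ∪ ({1/64, 6} × ([-1, 2/3] ∪ [5/6, 5⋅√3]))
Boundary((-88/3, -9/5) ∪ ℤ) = {-88/3, -9/5} ∪ (ℤ \ (-88/3, -9/5))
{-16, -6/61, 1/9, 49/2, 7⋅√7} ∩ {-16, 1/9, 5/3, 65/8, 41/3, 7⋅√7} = {-16, 1/9, 7⋅√7}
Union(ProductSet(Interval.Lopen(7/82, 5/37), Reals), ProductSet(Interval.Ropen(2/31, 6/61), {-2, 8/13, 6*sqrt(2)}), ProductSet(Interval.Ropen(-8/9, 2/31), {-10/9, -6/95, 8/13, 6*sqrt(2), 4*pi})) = Union(ProductSet(Interval.Ropen(-8/9, 2/31), {-10/9, -6/95, 8/13, 6*sqrt(2), 4*pi}), ProductSet(Interval.Ropen(2/31, 6/61), {-2, 8/13, 6*sqrt(2)}), ProductSet(Interval.Lopen(7/82, 5/37), Reals))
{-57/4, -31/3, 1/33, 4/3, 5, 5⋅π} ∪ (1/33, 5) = {-57/4, -31/3, 5⋅π} ∪ [1/33, 5]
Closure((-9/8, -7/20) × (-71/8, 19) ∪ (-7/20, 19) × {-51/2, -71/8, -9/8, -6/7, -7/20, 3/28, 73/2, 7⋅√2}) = ({-9/8, -7/20} × [-71/8, 19]) ∪ ([-9/8, -7/20] × {-71/8, 19}) ∪ ((-9/8, -7/20) × (-71/8, 19)) ∪ ([-7/20, 19] × {-51/2, -71/8, -9/8, -6/7, -7/20, 3/28, 73/2, 7⋅√2})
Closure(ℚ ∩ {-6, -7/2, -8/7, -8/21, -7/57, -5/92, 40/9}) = {-6, -7/2, -8/7, -8/21, -7/57, -5/92, 40/9}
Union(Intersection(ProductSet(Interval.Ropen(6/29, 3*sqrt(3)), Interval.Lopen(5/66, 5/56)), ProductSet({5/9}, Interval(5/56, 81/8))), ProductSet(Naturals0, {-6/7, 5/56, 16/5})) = Union(ProductSet({5/9}, {5/56}), ProductSet(Naturals0, {-6/7, 5/56, 16/5}))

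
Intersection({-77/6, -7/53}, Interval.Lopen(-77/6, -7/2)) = EmptySet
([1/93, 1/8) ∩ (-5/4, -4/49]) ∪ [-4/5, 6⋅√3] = [-4/5, 6⋅√3]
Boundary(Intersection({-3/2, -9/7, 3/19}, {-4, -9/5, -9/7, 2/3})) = {-9/7}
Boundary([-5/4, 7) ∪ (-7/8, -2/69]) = {-5/4, 7}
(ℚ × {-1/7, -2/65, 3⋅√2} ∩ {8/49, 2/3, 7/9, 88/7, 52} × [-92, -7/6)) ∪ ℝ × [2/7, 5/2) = ℝ × [2/7, 5/2)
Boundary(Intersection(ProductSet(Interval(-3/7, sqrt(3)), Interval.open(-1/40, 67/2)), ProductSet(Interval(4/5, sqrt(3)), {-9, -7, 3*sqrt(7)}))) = ProductSet(Interval(4/5, sqrt(3)), {3*sqrt(7)})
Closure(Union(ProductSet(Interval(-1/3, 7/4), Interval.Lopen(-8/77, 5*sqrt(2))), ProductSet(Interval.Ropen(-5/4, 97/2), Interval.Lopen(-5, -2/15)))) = Union(ProductSet({-5/4, 97/2}, Interval(-5, -2/15)), ProductSet(Interval(-5/4, 97/2), {-5, -2/15}), ProductSet(Interval.Ropen(-5/4, 97/2), Interval.Lopen(-5, -2/15)), ProductSet(Interval(-1/3, 7/4), Interval(-8/77, 5*sqrt(2))))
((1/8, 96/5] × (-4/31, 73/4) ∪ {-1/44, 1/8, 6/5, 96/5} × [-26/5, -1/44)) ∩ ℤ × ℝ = {1, 2, …, 19} × (-4/31, 73/4)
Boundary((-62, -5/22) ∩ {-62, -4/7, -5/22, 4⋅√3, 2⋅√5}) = {-4/7}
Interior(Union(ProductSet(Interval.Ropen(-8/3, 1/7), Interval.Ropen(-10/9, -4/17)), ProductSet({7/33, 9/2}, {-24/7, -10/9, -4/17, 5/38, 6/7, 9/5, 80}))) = ProductSet(Interval.open(-8/3, 1/7), Interval.open(-10/9, -4/17))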